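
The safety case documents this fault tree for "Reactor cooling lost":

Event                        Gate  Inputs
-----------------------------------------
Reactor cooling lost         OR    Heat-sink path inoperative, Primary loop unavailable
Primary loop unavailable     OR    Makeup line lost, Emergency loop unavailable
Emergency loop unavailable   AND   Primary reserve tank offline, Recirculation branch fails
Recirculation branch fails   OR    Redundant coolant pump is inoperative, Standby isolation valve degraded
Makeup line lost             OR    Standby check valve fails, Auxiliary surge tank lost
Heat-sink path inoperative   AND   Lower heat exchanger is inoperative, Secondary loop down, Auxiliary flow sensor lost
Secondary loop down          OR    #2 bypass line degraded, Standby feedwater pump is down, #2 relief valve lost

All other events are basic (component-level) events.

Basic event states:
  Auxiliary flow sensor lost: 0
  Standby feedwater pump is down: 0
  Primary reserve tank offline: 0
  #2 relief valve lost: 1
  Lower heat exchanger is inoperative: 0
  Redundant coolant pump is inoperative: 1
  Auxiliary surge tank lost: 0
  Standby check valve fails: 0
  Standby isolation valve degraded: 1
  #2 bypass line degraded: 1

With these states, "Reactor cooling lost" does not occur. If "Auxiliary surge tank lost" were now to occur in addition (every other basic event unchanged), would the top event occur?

Counterfactual: set "Auxiliary surge tank lost" to occurred.
Secondary loop down [OR]: #2 bypass line degraded=occurs, Standby feedwater pump is down=not, #2 relief valve lost=occurs → at least one input occurs → occurs.
Heat-sink path inoperative [AND]: Lower heat exchanger is inoperative=not, Secondary loop down=occurs, Auxiliary flow sensor lost=not → not all inputs occur → does not occur.
Makeup line lost [OR]: Standby check valve fails=not, Auxiliary surge tank lost=occurs → at least one input occurs → occurs.
Recirculation branch fails [OR]: Redundant coolant pump is inoperative=occurs, Standby isolation valve degraded=occurs → at least one input occurs → occurs.
Emergency loop unavailable [AND]: Primary reserve tank offline=not, Recirculation branch fails=occurs → not all inputs occur → does not occur.
Primary loop unavailable [OR]: Makeup line lost=occurs, Emergency loop unavailable=not → at least one input occurs → occurs.
Reactor cooling lost [OR]: Heat-sink path inoperative=not, Primary loop unavailable=occurs → at least one input occurs → occurs.

Yes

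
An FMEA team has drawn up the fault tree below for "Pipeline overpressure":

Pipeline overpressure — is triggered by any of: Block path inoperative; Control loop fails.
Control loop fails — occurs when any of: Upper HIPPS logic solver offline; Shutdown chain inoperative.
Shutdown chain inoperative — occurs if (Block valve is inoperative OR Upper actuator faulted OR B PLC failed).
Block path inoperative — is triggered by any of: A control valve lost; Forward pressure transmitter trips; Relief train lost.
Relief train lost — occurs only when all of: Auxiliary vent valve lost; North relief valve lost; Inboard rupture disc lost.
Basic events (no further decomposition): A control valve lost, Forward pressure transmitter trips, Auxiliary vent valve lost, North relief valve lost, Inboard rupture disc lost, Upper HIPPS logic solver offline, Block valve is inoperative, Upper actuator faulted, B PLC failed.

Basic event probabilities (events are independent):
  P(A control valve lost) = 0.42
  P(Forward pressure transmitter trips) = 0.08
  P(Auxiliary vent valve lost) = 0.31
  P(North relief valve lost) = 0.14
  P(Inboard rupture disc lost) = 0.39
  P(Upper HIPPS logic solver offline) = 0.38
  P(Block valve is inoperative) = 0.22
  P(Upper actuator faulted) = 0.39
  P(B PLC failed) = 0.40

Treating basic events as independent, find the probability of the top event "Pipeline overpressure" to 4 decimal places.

0.9072

P(Relief train lost) [AND] = 0.31 × 0.14 × 0.39 = 0.016926
P(Block path inoperative) [OR] = 1 − (1−0.42) × (1−0.08) × (1−0.016926) = 0.475432
P(Shutdown chain inoperative) [OR] = 1 − (1−0.22) × (1−0.39) × (1−0.40) = 0.714520
P(Control loop fails) [OR] = 1 − (1−0.38) × (1−0.714520) = 0.823002
P(Pipeline overpressure) [OR] = 1 − (1−0.475432) × (1−0.823002) = 0.907153
Rounded to 4 decimal places: P(Pipeline overpressure) ≈ 0.9072.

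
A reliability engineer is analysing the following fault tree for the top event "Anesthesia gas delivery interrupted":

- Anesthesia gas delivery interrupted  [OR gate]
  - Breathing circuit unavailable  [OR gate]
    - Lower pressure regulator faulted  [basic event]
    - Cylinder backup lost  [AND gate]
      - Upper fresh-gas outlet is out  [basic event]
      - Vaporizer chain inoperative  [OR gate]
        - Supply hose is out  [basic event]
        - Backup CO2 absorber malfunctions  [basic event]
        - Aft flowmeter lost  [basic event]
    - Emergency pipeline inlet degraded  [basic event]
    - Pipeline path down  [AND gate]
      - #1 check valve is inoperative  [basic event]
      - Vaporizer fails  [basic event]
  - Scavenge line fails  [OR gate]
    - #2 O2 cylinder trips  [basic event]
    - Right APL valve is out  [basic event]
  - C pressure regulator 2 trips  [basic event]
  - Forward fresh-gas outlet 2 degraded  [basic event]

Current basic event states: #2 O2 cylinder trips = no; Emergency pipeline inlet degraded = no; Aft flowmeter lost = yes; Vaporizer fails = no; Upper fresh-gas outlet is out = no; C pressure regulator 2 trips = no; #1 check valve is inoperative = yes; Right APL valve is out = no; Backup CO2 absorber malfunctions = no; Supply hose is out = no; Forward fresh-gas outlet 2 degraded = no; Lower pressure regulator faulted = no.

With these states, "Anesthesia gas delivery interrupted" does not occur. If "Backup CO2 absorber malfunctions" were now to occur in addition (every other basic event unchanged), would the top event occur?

Counterfactual: set "Backup CO2 absorber malfunctions" to occurred.
Vaporizer chain inoperative [OR]: Supply hose is out=not, Backup CO2 absorber malfunctions=occurs, Aft flowmeter lost=occurs → at least one input occurs → occurs.
Cylinder backup lost [AND]: Upper fresh-gas outlet is out=not, Vaporizer chain inoperative=occurs → not all inputs occur → does not occur.
Pipeline path down [AND]: #1 check valve is inoperative=occurs, Vaporizer fails=not → not all inputs occur → does not occur.
Breathing circuit unavailable [OR]: Lower pressure regulator faulted=not, Cylinder backup lost=not, Emergency pipeline inlet degraded=not, Pipeline path down=not → no input occurs → does not occur.
Scavenge line fails [OR]: #2 O2 cylinder trips=not, Right APL valve is out=not → no input occurs → does not occur.
Anesthesia gas delivery interrupted [OR]: Breathing circuit unavailable=not, Scavenge line fails=not, C pressure regulator 2 trips=not, Forward fresh-gas outlet 2 degraded=not → no input occurs → does not occur.

No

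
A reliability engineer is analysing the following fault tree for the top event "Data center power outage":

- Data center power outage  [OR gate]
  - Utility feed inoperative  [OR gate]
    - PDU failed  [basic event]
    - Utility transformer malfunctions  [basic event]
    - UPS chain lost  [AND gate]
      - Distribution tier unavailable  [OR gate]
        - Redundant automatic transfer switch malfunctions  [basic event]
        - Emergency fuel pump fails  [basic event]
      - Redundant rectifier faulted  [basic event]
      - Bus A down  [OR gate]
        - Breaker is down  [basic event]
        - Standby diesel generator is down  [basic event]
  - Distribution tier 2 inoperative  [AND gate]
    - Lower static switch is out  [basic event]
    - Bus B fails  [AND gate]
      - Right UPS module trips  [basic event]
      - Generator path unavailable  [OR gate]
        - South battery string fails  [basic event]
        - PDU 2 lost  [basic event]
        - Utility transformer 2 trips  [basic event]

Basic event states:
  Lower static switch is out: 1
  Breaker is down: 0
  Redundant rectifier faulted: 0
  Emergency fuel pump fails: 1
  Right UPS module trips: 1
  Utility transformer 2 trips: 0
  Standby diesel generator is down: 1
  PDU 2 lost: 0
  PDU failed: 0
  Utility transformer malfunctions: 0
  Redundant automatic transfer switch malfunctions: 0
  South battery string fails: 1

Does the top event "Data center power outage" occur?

Yes

Distribution tier unavailable [OR]: Redundant automatic transfer switch malfunctions=not, Emergency fuel pump fails=occurs → at least one input occurs → occurs.
Bus A down [OR]: Breaker is down=not, Standby diesel generator is down=occurs → at least one input occurs → occurs.
UPS chain lost [AND]: Distribution tier unavailable=occurs, Redundant rectifier faulted=not, Bus A down=occurs → not all inputs occur → does not occur.
Utility feed inoperative [OR]: PDU failed=not, Utility transformer malfunctions=not, UPS chain lost=not → no input occurs → does not occur.
Generator path unavailable [OR]: South battery string fails=occurs, PDU 2 lost=not, Utility transformer 2 trips=not → at least one input occurs → occurs.
Bus B fails [AND]: Right UPS module trips=occurs, Generator path unavailable=occurs → all inputs occur → occurs.
Distribution tier 2 inoperative [AND]: Lower static switch is out=occurs, Bus B fails=occurs → all inputs occur → occurs.
Data center power outage [OR]: Utility feed inoperative=not, Distribution tier 2 inoperative=occurs → at least one input occurs → occurs.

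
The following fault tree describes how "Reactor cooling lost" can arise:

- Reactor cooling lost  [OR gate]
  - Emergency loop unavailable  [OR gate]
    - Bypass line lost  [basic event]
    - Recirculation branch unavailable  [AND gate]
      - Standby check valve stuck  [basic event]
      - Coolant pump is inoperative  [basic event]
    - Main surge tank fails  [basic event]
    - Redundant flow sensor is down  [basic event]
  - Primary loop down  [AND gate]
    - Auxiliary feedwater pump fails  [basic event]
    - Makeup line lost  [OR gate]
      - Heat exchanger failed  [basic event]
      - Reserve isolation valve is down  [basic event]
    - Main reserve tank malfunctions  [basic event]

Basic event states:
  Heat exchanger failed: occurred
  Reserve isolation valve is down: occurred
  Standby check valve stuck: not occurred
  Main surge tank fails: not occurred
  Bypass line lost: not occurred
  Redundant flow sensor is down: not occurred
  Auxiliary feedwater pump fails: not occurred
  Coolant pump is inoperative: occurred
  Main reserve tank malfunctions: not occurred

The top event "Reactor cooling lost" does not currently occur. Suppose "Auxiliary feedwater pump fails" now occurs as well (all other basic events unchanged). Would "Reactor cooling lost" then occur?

No

Counterfactual: set "Auxiliary feedwater pump fails" to occurred.
Recirculation branch unavailable [AND]: Standby check valve stuck=not, Coolant pump is inoperative=occurs → not all inputs occur → does not occur.
Emergency loop unavailable [OR]: Bypass line lost=not, Recirculation branch unavailable=not, Main surge tank fails=not, Redundant flow sensor is down=not → no input occurs → does not occur.
Makeup line lost [OR]: Heat exchanger failed=occurs, Reserve isolation valve is down=occurs → at least one input occurs → occurs.
Primary loop down [AND]: Auxiliary feedwater pump fails=occurs, Makeup line lost=occurs, Main reserve tank malfunctions=not → not all inputs occur → does not occur.
Reactor cooling lost [OR]: Emergency loop unavailable=not, Primary loop down=not → no input occurs → does not occur.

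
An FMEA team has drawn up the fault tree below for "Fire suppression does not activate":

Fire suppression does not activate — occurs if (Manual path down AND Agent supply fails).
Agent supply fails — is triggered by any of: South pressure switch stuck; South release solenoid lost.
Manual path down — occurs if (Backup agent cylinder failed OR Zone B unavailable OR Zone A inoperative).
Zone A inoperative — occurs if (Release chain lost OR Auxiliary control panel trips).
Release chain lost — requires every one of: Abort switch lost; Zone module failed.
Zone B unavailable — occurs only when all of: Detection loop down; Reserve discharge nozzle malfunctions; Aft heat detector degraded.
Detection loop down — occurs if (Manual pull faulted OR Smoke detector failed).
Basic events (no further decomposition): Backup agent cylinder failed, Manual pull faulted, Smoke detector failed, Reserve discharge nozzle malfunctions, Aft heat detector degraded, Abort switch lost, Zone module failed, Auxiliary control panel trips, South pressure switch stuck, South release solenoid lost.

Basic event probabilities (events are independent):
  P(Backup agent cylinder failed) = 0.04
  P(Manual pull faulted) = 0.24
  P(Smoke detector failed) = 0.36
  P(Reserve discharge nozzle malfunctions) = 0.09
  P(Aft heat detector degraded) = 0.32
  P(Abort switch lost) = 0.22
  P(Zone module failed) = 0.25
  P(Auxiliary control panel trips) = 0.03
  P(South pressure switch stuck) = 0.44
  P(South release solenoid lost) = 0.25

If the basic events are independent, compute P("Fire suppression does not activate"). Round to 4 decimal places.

0.0772

P(Detection loop down) [OR] = 1 − (1−0.24) × (1−0.36) = 0.513600
P(Zone B unavailable) [AND] = 0.513600 × 0.09 × 0.32 = 0.014792
P(Release chain lost) [AND] = 0.22 × 0.25 = 0.055000
P(Zone A inoperative) [OR] = 1 − (1−0.055000) × (1−0.03) = 0.083350
P(Manual path down) [OR] = 1 − (1−0.04) × (1−0.014792) × (1−0.083350) = 0.133033
P(Agent supply fails) [OR] = 1 − (1−0.44) × (1−0.25) = 0.580000
P(Fire suppression does not activate) [AND] = 0.133033 × 0.580000 = 0.077159
Rounded to 4 decimal places: P(Fire suppression does not activate) ≈ 0.0772.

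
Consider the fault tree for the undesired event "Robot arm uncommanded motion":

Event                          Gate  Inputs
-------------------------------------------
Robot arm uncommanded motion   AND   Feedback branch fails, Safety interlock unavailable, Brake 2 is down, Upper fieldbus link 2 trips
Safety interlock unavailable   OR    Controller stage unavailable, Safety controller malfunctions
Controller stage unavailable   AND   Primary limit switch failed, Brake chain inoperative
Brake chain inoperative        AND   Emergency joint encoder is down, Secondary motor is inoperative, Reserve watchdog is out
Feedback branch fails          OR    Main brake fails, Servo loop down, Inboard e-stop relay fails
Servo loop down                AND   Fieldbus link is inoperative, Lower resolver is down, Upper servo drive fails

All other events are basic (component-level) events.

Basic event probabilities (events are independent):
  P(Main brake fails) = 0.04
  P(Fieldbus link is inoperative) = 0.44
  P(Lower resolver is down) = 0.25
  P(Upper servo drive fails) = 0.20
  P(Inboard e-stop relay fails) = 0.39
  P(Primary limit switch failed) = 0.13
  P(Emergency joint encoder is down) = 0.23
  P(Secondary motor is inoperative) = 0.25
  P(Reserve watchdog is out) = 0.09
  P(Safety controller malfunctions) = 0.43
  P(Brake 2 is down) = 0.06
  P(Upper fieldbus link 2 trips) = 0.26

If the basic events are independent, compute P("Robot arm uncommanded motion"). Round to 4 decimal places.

0.0029

P(Servo loop down) [AND] = 0.44 × 0.25 × 0.20 = 0.022000
P(Feedback branch fails) [OR] = 1 − (1−0.04) × (1−0.022000) × (1−0.39) = 0.427283
P(Brake chain inoperative) [AND] = 0.23 × 0.25 × 0.09 = 0.005175
P(Controller stage unavailable) [AND] = 0.13 × 0.005175 = 0.000673
P(Safety interlock unavailable) [OR] = 1 − (1−0.000673) × (1−0.43) = 0.430384
P(Robot arm uncommanded motion) [AND] = 0.427283 × 0.430384 × 0.06 × 0.26 = 0.002869
Rounded to 4 decimal places: P(Robot arm uncommanded motion) ≈ 0.0029.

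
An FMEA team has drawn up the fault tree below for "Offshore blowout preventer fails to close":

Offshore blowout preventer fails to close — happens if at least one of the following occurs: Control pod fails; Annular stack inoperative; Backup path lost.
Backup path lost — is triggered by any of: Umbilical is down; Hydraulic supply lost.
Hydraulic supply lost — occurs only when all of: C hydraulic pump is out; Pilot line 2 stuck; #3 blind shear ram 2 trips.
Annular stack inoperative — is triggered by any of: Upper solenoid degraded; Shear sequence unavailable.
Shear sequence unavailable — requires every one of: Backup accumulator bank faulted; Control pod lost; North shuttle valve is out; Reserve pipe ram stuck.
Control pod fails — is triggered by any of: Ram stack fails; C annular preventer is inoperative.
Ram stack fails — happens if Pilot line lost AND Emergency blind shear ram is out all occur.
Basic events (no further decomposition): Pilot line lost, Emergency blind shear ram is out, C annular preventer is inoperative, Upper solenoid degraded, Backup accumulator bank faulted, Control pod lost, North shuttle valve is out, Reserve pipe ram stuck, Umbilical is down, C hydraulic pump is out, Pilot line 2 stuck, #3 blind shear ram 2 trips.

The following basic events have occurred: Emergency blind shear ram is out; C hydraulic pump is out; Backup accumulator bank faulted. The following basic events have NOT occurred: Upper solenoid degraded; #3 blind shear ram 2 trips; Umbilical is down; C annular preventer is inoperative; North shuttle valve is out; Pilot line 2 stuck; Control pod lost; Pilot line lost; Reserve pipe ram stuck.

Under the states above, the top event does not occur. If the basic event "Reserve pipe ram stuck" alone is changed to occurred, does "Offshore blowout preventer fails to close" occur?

No

Counterfactual: set "Reserve pipe ram stuck" to occurred.
Ram stack fails [AND]: Pilot line lost=not, Emergency blind shear ram is out=occurs → not all inputs occur → does not occur.
Control pod fails [OR]: Ram stack fails=not, C annular preventer is inoperative=not → no input occurs → does not occur.
Shear sequence unavailable [AND]: Backup accumulator bank faulted=occurs, Control pod lost=not, North shuttle valve is out=not, Reserve pipe ram stuck=occurs → not all inputs occur → does not occur.
Annular stack inoperative [OR]: Upper solenoid degraded=not, Shear sequence unavailable=not → no input occurs → does not occur.
Hydraulic supply lost [AND]: C hydraulic pump is out=occurs, Pilot line 2 stuck=not, #3 blind shear ram 2 trips=not → not all inputs occur → does not occur.
Backup path lost [OR]: Umbilical is down=not, Hydraulic supply lost=not → no input occurs → does not occur.
Offshore blowout preventer fails to close [OR]: Control pod fails=not, Annular stack inoperative=not, Backup path lost=not → no input occurs → does not occur.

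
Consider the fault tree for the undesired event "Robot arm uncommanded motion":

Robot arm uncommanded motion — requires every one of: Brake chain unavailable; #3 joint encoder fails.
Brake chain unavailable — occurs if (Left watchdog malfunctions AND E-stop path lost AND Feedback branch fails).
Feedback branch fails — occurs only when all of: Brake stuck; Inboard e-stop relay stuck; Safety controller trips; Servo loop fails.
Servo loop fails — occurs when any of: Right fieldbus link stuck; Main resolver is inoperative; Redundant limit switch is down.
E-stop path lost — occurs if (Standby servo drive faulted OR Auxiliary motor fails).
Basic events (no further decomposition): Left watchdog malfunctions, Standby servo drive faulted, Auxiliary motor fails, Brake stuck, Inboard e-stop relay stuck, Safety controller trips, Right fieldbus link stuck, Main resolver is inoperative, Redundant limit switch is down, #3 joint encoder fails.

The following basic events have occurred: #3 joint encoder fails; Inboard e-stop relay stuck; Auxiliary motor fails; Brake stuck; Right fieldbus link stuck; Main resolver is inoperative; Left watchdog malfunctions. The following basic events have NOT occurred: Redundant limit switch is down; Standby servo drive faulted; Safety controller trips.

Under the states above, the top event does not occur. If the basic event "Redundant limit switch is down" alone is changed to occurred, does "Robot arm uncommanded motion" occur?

Counterfactual: set "Redundant limit switch is down" to occurred.
E-stop path lost [OR]: Standby servo drive faulted=not, Auxiliary motor fails=occurs → at least one input occurs → occurs.
Servo loop fails [OR]: Right fieldbus link stuck=occurs, Main resolver is inoperative=occurs, Redundant limit switch is down=occurs → at least one input occurs → occurs.
Feedback branch fails [AND]: Brake stuck=occurs, Inboard e-stop relay stuck=occurs, Safety controller trips=not, Servo loop fails=occurs → not all inputs occur → does not occur.
Brake chain unavailable [AND]: Left watchdog malfunctions=occurs, E-stop path lost=occurs, Feedback branch fails=not → not all inputs occur → does not occur.
Robot arm uncommanded motion [AND]: Brake chain unavailable=not, #3 joint encoder fails=occurs → not all inputs occur → does not occur.

No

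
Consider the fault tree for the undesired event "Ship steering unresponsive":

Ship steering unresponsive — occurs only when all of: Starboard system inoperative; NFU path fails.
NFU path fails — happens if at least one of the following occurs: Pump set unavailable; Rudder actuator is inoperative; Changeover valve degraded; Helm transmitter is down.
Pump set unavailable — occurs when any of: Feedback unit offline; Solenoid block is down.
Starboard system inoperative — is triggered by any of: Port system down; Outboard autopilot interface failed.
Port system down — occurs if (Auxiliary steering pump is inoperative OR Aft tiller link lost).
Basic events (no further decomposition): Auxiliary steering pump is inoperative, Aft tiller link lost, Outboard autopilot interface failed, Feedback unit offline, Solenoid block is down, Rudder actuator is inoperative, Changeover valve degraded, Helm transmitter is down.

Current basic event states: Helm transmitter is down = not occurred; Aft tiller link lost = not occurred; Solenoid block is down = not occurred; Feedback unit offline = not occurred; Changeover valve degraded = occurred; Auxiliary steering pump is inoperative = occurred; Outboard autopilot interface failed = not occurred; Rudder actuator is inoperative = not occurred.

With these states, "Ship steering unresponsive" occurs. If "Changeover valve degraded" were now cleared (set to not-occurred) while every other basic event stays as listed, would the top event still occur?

Counterfactual: set "Changeover valve degraded" to not occurred.
Port system down [OR]: Auxiliary steering pump is inoperative=occurs, Aft tiller link lost=not → at least one input occurs → occurs.
Starboard system inoperative [OR]: Port system down=occurs, Outboard autopilot interface failed=not → at least one input occurs → occurs.
Pump set unavailable [OR]: Feedback unit offline=not, Solenoid block is down=not → no input occurs → does not occur.
NFU path fails [OR]: Pump set unavailable=not, Rudder actuator is inoperative=not, Changeover valve degraded=not, Helm transmitter is down=not → no input occurs → does not occur.
Ship steering unresponsive [AND]: Starboard system inoperative=occurs, NFU path fails=not → not all inputs occur → does not occur.

No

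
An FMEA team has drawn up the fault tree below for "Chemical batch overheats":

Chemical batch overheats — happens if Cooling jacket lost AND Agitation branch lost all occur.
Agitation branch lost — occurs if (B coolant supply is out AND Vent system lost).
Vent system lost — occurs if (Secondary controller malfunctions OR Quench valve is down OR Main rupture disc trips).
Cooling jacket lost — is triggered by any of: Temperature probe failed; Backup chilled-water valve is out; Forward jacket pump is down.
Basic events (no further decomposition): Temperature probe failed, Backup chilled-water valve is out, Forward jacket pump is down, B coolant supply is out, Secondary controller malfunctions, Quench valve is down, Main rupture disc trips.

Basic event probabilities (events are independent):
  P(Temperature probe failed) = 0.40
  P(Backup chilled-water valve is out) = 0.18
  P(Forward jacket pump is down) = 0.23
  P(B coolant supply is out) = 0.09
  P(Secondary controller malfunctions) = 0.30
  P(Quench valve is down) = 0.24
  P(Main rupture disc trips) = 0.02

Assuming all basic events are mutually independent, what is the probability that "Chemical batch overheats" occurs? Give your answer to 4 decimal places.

0.0268

P(Cooling jacket lost) [OR] = 1 − (1−0.40) × (1−0.18) × (1−0.23) = 0.621160
P(Vent system lost) [OR] = 1 − (1−0.30) × (1−0.24) × (1−0.02) = 0.478640
P(Agitation branch lost) [AND] = 0.09 × 0.478640 = 0.043078
P(Chemical batch overheats) [AND] = 0.621160 × 0.043078 = 0.026758
Rounded to 4 decimal places: P(Chemical batch overheats) ≈ 0.0268.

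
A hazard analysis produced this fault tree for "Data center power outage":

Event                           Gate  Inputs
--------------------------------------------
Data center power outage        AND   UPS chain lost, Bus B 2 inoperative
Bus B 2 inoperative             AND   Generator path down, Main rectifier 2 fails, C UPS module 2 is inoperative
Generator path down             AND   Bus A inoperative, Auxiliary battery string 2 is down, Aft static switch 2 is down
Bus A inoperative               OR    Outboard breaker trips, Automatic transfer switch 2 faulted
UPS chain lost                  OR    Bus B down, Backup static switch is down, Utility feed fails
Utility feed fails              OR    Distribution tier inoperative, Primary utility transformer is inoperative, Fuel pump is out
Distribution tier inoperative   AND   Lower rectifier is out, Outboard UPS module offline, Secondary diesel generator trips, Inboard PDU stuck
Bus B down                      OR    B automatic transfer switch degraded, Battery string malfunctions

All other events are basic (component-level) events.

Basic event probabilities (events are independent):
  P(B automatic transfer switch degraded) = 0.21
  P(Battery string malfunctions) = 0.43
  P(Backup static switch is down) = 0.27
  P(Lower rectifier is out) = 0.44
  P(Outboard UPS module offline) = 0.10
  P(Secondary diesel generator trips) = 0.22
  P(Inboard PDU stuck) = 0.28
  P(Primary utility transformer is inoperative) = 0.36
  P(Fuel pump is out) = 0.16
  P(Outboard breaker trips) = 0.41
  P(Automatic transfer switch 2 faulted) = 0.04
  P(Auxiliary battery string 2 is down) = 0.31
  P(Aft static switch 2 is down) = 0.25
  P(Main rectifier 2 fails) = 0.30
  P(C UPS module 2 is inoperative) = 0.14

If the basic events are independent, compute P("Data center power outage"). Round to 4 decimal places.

0.0012

P(Bus B down) [OR] = 1 − (1−0.21) × (1−0.43) = 0.549700
P(Distribution tier inoperative) [AND] = 0.44 × 0.10 × 0.22 × 0.28 = 0.002710
P(Utility feed fails) [OR] = 1 − (1−0.002710) × (1−0.36) × (1−0.16) = 0.463857
P(UPS chain lost) [OR] = 1 − (1−0.549700) × (1−0.27) × (1−0.463857) = 0.823760
P(Bus A inoperative) [OR] = 1 − (1−0.41) × (1−0.04) = 0.433600
P(Generator path down) [AND] = 0.433600 × 0.31 × 0.25 = 0.033604
P(Bus B 2 inoperative) [AND] = 0.033604 × 0.30 × 0.14 = 0.001411
P(Data center power outage) [AND] = 0.823760 × 0.001411 = 0.001162
Rounded to 4 decimal places: P(Data center power outage) ≈ 0.0012.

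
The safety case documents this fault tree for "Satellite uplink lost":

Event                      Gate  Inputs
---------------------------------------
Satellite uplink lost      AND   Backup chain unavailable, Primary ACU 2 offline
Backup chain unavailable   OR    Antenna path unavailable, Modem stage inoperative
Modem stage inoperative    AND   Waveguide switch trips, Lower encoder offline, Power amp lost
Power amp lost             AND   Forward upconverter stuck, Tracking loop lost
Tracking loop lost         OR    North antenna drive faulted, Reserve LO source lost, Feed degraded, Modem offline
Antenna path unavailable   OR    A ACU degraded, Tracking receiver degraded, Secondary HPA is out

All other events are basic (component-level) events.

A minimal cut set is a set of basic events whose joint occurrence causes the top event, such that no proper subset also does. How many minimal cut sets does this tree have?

7

Antenna path unavailable [OR]: union of children's cut sets → 3 cut set(s).
Tracking loop lost [OR]: union of children's cut sets → 4 cut set(s).
Power amp lost [AND]: one cut set from each child combined → 1 × 4 = 4 cut set(s).
Modem stage inoperative [AND]: one cut set from each child combined → 1 × 1 × 4 = 4 cut set(s).
Backup chain unavailable [OR]: union of children's cut sets → 7 cut set(s).
Satellite uplink lost [AND]: one cut set from each child combined → 7 × 1 = 7 cut set(s).
Minimal cut sets: {A ACU degraded, Primary ACU 2 offline}; {Primary ACU 2 offline, Tracking receiver degraded}; {Primary ACU 2 offline, Secondary HPA is out}; {Forward upconverter stuck, Lower encoder offline, North antenna drive faulted, Primary ACU 2 offline, Waveguide switch trips}; {Forward upconverter stuck, Lower encoder offline, Primary ACU 2 offline, Reserve LO source lost, Waveguide switch trips}; {Feed degraded, Forward upconverter stuck, Lower encoder offline, Primary ACU 2 offline, Waveguide switch trips}; {Forward upconverter stuck, Lower encoder offline, Modem offline, Primary ACU 2 offline, Waveguide switch trips}.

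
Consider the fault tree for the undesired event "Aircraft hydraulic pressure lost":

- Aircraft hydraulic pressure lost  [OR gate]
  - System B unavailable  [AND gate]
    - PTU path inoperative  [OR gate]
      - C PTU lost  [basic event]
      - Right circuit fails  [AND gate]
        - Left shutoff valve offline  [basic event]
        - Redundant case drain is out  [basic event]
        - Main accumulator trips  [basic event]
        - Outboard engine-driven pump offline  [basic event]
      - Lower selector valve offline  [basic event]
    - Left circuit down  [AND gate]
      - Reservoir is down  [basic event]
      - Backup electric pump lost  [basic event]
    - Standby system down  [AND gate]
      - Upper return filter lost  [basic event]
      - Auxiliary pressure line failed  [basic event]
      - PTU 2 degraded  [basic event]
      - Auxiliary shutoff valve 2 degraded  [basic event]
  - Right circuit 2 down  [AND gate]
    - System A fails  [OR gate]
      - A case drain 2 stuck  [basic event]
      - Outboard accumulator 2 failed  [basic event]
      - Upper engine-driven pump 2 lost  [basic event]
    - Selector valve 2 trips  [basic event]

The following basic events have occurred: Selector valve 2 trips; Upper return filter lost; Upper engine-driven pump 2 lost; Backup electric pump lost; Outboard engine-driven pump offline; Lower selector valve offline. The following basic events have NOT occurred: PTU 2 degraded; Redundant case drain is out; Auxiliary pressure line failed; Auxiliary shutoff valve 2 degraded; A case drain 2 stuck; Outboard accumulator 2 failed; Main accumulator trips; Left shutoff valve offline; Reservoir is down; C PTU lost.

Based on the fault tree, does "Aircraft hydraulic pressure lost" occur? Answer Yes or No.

Right circuit fails [AND]: Left shutoff valve offline=not, Redundant case drain is out=not, Main accumulator trips=not, Outboard engine-driven pump offline=occurs → not all inputs occur → does not occur.
PTU path inoperative [OR]: C PTU lost=not, Right circuit fails=not, Lower selector valve offline=occurs → at least one input occurs → occurs.
Left circuit down [AND]: Reservoir is down=not, Backup electric pump lost=occurs → not all inputs occur → does not occur.
Standby system down [AND]: Upper return filter lost=occurs, Auxiliary pressure line failed=not, PTU 2 degraded=not, Auxiliary shutoff valve 2 degraded=not → not all inputs occur → does not occur.
System B unavailable [AND]: PTU path inoperative=occurs, Left circuit down=not, Standby system down=not → not all inputs occur → does not occur.
System A fails [OR]: A case drain 2 stuck=not, Outboard accumulator 2 failed=not, Upper engine-driven pump 2 lost=occurs → at least one input occurs → occurs.
Right circuit 2 down [AND]: System A fails=occurs, Selector valve 2 trips=occurs → all inputs occur → occurs.
Aircraft hydraulic pressure lost [OR]: System B unavailable=not, Right circuit 2 down=occurs → at least one input occurs → occurs.

Yes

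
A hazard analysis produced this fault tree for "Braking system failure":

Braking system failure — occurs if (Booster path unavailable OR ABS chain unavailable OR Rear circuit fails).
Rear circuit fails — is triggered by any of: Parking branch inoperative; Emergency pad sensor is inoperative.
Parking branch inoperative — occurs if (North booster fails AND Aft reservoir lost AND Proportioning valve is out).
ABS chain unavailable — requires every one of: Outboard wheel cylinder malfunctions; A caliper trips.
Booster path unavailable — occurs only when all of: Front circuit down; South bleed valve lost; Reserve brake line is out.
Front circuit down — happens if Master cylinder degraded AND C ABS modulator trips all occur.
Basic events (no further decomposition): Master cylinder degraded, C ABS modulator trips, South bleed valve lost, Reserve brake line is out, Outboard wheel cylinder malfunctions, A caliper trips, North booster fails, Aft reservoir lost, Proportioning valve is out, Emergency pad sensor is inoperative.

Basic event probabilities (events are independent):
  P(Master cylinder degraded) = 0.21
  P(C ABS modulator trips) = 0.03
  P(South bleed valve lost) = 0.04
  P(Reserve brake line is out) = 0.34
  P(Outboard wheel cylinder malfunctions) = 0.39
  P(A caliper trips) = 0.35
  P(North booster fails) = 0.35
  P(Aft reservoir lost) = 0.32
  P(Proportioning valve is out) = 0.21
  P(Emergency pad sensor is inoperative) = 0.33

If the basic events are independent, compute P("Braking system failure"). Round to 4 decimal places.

0.4351

P(Front circuit down) [AND] = 0.21 × 0.03 = 0.006300
P(Booster path unavailable) [AND] = 0.006300 × 0.04 × 0.34 = 0.000086
P(ABS chain unavailable) [AND] = 0.39 × 0.35 = 0.136500
P(Parking branch inoperative) [AND] = 0.35 × 0.32 × 0.21 = 0.023520
P(Rear circuit fails) [OR] = 1 − (1−0.023520) × (1−0.33) = 0.345758
P(Braking system failure) [OR] = 1 − (1−0.000086) × (1−0.136500) × (1−0.345758) = 0.435111
Rounded to 4 decimal places: P(Braking system failure) ≈ 0.4351.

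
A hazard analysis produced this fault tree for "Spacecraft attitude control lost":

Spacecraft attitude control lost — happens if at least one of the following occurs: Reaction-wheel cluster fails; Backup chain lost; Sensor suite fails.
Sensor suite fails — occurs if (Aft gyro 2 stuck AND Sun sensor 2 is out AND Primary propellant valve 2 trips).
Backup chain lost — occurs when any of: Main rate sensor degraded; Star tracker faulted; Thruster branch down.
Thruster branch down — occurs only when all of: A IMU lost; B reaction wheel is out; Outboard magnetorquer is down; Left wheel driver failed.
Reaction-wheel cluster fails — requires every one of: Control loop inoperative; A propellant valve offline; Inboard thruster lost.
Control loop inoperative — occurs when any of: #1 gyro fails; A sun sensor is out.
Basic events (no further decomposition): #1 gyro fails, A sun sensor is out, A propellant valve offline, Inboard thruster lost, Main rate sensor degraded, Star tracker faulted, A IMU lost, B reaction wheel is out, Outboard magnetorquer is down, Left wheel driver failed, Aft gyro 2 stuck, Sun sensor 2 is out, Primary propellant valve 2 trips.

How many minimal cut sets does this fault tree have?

Control loop inoperative [OR]: union of children's cut sets → 2 cut set(s).
Reaction-wheel cluster fails [AND]: one cut set from each child combined → 2 × 1 × 1 = 2 cut set(s).
Thruster branch down [AND]: one cut set from each child combined → 1 × 1 × 1 × 1 = 1 cut set(s).
Backup chain lost [OR]: union of children's cut sets → 3 cut set(s).
Sensor suite fails [AND]: one cut set from each child combined → 1 × 1 × 1 = 1 cut set(s).
Spacecraft attitude control lost [OR]: union of children's cut sets → 6 cut set(s).
Minimal cut sets: {#1 gyro fails, A propellant valve offline, Inboard thruster lost}; {A propellant valve offline, A sun sensor is out, Inboard thruster lost}; {Main rate sensor degraded}; {Star tracker faulted}; {A IMU lost, B reaction wheel is out, Left wheel driver failed, Outboard magnetorquer is down}; {Aft gyro 2 stuck, Primary propellant valve 2 trips, Sun sensor 2 is out}.

6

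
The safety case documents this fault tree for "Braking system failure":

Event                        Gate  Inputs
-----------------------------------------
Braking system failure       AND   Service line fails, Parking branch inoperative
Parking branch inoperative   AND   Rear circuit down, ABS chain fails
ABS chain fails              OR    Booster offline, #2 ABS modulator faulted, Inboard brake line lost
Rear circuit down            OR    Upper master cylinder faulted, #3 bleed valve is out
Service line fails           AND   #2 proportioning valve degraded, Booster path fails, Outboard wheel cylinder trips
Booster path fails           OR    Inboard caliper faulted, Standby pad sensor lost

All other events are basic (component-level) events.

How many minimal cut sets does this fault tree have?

Booster path fails [OR]: union of children's cut sets → 2 cut set(s).
Service line fails [AND]: one cut set from each child combined → 1 × 2 × 1 = 2 cut set(s).
Rear circuit down [OR]: union of children's cut sets → 2 cut set(s).
ABS chain fails [OR]: union of children's cut sets → 3 cut set(s).
Parking branch inoperative [AND]: one cut set from each child combined → 2 × 3 = 6 cut set(s).
Braking system failure [AND]: one cut set from each child combined → 2 × 6 = 12 cut set(s).

12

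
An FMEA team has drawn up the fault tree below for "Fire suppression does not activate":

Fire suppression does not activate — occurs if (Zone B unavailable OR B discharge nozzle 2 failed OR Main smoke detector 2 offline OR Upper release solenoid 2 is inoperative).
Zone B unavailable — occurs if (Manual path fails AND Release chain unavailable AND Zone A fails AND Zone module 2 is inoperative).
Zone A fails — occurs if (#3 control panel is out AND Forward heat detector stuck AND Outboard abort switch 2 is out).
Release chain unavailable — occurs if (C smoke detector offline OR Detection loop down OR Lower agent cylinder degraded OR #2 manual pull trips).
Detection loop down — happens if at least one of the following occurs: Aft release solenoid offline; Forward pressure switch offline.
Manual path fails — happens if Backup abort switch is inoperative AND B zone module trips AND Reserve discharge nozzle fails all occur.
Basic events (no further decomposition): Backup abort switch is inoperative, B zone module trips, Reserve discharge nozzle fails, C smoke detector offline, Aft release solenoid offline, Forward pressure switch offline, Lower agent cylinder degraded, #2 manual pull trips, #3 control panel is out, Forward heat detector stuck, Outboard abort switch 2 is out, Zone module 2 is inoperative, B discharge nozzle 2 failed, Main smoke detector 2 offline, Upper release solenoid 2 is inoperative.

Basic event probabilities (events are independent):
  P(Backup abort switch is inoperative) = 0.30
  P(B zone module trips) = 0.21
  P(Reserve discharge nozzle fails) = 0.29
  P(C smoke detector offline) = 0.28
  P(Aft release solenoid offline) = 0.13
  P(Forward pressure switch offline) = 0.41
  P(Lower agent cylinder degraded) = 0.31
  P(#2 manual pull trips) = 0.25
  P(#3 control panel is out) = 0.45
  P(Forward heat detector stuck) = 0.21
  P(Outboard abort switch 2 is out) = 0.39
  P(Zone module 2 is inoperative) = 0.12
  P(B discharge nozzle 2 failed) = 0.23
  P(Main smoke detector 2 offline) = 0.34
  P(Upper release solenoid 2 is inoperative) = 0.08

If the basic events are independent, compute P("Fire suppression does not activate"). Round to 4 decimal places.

0.5325

P(Manual path fails) [AND] = 0.30 × 0.21 × 0.29 = 0.018270
P(Detection loop down) [OR] = 1 − (1−0.13) × (1−0.41) = 0.486700
P(Release chain unavailable) [OR] = 1 − (1−0.28) × (1−0.486700) × (1−0.31) × (1−0.25) = 0.808744
P(Zone A fails) [AND] = 0.45 × 0.21 × 0.39 = 0.036855
P(Zone B unavailable) [AND] = 0.018270 × 0.808744 × 0.036855 × 0.12 = 0.000065
P(Fire suppression does not activate) [OR] = 1 − (1−0.000065) × (1−0.23) × (1−0.34) × (1−0.08) = 0.532486
Rounded to 4 decimal places: P(Fire suppression does not activate) ≈ 0.5325.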